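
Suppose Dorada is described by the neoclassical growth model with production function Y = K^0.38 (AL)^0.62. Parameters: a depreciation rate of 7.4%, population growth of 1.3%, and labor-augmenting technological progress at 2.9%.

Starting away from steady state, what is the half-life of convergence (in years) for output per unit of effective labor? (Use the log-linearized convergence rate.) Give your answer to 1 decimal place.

Near the steady state the convergence rate is λ = (1 − α)(n + g + δ).
λ = (1 − 0.38) × 0.116 = 0.62 × 0.116 = 0.07192
Half-life = ln 2 / λ = 0.6931 / 0.07192 ≈ 9.64 years

half-life ≈ 9.6 years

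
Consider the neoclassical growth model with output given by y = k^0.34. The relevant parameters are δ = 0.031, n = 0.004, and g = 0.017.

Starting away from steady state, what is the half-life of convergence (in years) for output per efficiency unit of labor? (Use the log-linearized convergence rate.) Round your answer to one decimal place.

Near the steady state the convergence rate is λ = (1 − α)(n + g + δ).
λ = (1 − 0.34) × 0.052 = 0.66 × 0.052 = 0.03432
Half-life = ln 2 / λ = 0.6931 / 0.03432 ≈ 20.20 years

about 20.2 years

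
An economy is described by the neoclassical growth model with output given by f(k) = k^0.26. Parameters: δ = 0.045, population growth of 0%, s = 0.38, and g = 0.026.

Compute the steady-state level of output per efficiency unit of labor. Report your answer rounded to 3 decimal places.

At the steady state, Δk = 0, so s·k^α = (n + g + δ)·k.
Rearranging, k^(1−α) = s / (n + g + δ).
k^0.74 = 0.38 / (0.000 + 0.026 + 0.045) = 0.38 / 0.071 = 5.3521
k* = 5.3521^(1/0.74) ≈ 9.6492
y* = (k*)^α = 9.6492^0.26 ≈ 1.8029

y* = 1.803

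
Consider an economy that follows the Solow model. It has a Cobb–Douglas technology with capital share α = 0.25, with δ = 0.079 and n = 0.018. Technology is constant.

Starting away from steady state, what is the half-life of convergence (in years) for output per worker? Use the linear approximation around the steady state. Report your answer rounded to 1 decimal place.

Near the steady state the convergence rate is λ = (1 − α)(n + δ).
λ = (1 − 0.25) × 0.097 = 0.75 × 0.097 = 0.07275
Half-life = ln 2 / λ = 0.6931 / 0.07275 ≈ 9.53 years

t_½ ≈ 9.5 years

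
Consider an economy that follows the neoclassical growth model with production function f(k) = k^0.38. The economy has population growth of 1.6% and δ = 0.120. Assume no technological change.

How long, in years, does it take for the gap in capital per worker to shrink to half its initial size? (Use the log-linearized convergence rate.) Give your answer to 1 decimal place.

about 8.2 years

Near the steady state the convergence rate is λ = (1 − α)(n + δ).
λ = (1 − 0.38) × 0.136 = 0.62 × 0.136 = 0.08432
Half-life = ln 2 / λ = 0.6931 / 0.08432 ≈ 8.22 years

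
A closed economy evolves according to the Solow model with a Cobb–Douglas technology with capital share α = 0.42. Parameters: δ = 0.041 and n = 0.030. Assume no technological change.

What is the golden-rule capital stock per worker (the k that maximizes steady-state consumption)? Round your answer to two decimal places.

k_gold ≈ 21.43

The golden rule sets f'(k) = n + δ, i.e. α·k^(α−1) = n + δ.
So k^(1−α) = α / (n + δ) = 0.42 / 0.071 = 5.9155.
k_gold = 5.9155^(1/0.58) ≈ 21.4299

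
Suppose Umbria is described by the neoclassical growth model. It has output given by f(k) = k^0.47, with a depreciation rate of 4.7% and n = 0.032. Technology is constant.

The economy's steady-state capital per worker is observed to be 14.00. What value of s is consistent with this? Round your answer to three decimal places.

In steady state, investment equals break-even investment: s·k^α = (n + δ)·k.
So s / (n + δ) = (k*)^(1−α) = 14.00^0.53 = 4.0499.
Therefore s = 4.0499 × (n + δ) = 4.0499 × 0.079 = 0.3199.

s ≈ 0.320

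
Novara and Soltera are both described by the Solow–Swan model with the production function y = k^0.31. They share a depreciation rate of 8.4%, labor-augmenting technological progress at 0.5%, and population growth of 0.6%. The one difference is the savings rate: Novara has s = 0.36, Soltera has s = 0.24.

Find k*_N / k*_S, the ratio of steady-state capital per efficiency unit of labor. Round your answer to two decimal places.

Steady-state k* = [s/(n + g + δ)]^(1/(1−α)), so the ratio is [ (s_N/(n + g + δ)_N) / (s_S/(n + g + δ)_S) ]^1.4493.
s_N/(n + g + δ)_N = 0.36/0.095 = 3.7895; s_S/(n + g + δ)_S = 0.24/0.095 = 2.5263.
Ratio = (3.7895/2.5263)^1.4493 = 1.5000^1.4493 ≈ 1.7997

k*_N / k*_S ≈ 1.80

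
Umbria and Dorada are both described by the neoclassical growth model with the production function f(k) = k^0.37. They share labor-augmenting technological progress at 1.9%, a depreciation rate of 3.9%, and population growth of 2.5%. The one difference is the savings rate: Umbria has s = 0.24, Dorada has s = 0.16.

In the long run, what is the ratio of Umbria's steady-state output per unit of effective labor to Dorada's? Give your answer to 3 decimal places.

Steady-state y* = [s/(n + g + δ)]^(α/(1−α)), so the ratio is [ (s_U/(n + g + δ)_U) / (s_D/(n + g + δ)_D) ]^0.5873.
s_U/(n + g + δ)_U = 0.24/0.083 = 2.8916; s_D/(n + g + δ)_D = 0.16/0.083 = 1.9277.
Ratio = (2.8916/1.9277)^0.5873 = 1.5000^0.5873 ≈ 1.2689

ratio ≈ 1.269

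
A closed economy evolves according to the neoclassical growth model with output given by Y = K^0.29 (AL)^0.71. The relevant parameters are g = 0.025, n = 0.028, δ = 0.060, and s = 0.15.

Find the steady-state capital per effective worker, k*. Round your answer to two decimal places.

k* = 1.49

Steady state requires s·f(k) = (n + g + δ)·k, i.e. s·k^α = (n + g + δ)·k.
Dividing both sides by k: k^(1−α) = s / (n + g + δ).
k^0.71 = 0.15 / (0.028 + 0.025 + 0.060) = 0.15 / 0.113 = 1.3274
k* = 1.3274^(1/0.71) ≈ 1.4902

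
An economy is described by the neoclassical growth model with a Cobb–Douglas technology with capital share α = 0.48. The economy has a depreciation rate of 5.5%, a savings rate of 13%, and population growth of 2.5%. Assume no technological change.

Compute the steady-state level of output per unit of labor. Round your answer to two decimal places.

y* ≈ 1.57

In steady state, investment equals break-even investment: s·k^α = (n + δ)·k.
Rearranging, k^(1−α) = s / (n + δ).
k^0.52 = 0.13 / (0.025 + 0.055) = 0.13 / 0.080 = 1.6250
k* = 1.6250^(1/0.52) ≈ 2.5438
y* = (k*)^α = 2.5438^0.48 ≈ 1.5654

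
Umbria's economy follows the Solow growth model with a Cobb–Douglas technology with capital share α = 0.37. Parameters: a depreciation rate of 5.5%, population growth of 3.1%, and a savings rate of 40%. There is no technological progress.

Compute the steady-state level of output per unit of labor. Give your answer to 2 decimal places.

y* ≈ 2.47

In steady state, investment equals break-even investment: s·k^α = (n + δ)·k.
Rearranging, k^(1−α) = s / (n + δ).
k^0.63 = 0.40 / (0.031 + 0.055) = 0.40 / 0.086 = 4.6512
k* = 4.6512^(1/0.63) ≈ 11.4717
y* = (k*)^α = 11.4717^0.37 ≈ 2.4664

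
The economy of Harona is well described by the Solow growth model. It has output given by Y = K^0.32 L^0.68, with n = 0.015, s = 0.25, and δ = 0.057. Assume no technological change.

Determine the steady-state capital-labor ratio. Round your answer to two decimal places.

At the steady state, Δk = 0, so s·k^α = (n + δ)·k.
Dividing both sides by k: k^(1−α) = s / (n + δ).
k^0.68 = 0.25 / (0.015 + 0.057) = 0.25 / 0.072 = 3.4722
k* = 3.4722^(1/0.68) ≈ 6.2374

k* ≈ 6.24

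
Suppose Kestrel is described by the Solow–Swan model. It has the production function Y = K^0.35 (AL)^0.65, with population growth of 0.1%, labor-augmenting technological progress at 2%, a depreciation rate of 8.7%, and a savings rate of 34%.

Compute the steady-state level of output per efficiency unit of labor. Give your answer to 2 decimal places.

In steady state, investment equals break-even investment: s·k^α = (n + g + δ)·k.
Rearranging, k^(1−α) = s / (n + g + δ).
k^0.65 = 0.34 / (0.001 + 0.020 + 0.087) = 0.34 / 0.108 = 3.1481
k* = 3.1481^(1/0.65) ≈ 5.8375
y* = (k*)^α = 5.8375^0.35 ≈ 1.8543

y* = 1.85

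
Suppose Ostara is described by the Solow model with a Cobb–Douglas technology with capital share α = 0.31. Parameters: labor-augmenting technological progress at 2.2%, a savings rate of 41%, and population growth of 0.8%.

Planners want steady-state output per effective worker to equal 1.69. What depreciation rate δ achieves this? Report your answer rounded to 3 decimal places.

Steady state requires s·f(k) = (n + g + δ)·k, i.e. s·k^α = (n + g + δ)·k.
Since y* = [s/(n + g + δ)]^(α/(1−α)), we have s/(n + g + δ) = (y*)^((1−α)/α) = 1.69^2.2258 = 3.2154.
Therefore n + g + δ = s / 3.2154 = 0.41 / 3.2154 = 0.1275, so δ = 0.1275 − 0.030 = 0.0975.

δ ≈ 0.098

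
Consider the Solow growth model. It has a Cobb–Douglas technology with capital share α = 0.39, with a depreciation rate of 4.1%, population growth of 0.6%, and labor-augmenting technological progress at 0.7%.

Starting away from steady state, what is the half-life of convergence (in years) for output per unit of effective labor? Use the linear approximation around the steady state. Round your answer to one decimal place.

about 21.0 years

Near the steady state the convergence rate is λ = (1 − α)(n + g + δ).
λ = (1 − 0.39) × 0.054 = 0.61 × 0.054 = 0.03294
Half-life = ln 2 / λ = 0.6931 / 0.03294 ≈ 21.04 years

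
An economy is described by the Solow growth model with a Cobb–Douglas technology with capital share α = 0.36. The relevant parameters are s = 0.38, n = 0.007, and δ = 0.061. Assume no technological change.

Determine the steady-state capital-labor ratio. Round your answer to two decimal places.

In steady state, investment equals break-even investment: s·k^α = (n + δ)·k.
Rearranging, k^(1−α) = s / (n + δ).
k^0.64 = 0.38 / (0.007 + 0.061) = 0.38 / 0.068 = 5.5882
k* = 5.5882^(1/0.64) ≈ 14.7100

k* ≈ 14.71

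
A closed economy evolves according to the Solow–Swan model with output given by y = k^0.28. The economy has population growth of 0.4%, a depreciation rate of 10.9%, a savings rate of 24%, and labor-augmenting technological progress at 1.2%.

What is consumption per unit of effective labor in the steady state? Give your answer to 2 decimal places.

c* = 0.98

Steady state requires s·f(k) = (n + g + δ)·k, i.e. s·k^α = (n + g + δ)·k.
Dividing both sides by k: k^(1−α) = s / (n + g + δ).
k^0.72 = 0.24 / (0.004 + 0.012 + 0.109) = 0.24 / 0.125 = 1.9200
k* = 1.9200^(1/0.72) ≈ 2.4744
y* = (k*)^α = 2.4744^0.28 ≈ 1.2888
c* = (1 − s)·y* = (1 − 0.24) × 1.2888 ≈ 0.9795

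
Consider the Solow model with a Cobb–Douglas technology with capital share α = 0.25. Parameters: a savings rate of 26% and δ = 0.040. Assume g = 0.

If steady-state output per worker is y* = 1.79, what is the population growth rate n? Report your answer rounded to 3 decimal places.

n ≈ 0.005

At the steady state, Δk = 0, so s·k^α = (n + δ)·k.
Since y* = [s/(n + δ)]^(α/(1−α)), we have s/(n + δ) = (y*)^((1−α)/α) = 1.79^3 = 5.7353.
Therefore n + δ = s / 5.7353 = 0.26 / 5.7353 = 0.0453, so n = 0.0453 − 0.040 = 0.0053.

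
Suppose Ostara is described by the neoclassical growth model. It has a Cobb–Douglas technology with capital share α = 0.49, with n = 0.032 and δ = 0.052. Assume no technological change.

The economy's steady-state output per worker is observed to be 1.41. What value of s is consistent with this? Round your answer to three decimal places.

At the steady state, Δk = 0, so s·k^α = (n + δ)·k.
Since y* = [s/(n + δ)]^(α/(1−α)), we have s/(n + δ) = (y*)^((1−α)/α) = 1.41^1.0408 = 1.4299.
Therefore s = 1.4299 × (n + δ) = 1.4299 × 0.084 = 0.1201.

s ≈ 0.120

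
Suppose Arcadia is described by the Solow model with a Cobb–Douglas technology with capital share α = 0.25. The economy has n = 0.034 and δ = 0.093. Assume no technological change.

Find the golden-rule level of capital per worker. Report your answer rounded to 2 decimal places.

The golden rule sets f'(k) = n + δ, i.e. α·k^(α−1) = n + δ.
So k^(1−α) = α / (n + δ) = 0.25 / 0.127 = 1.9685.
k_gold = 1.9685^(1/0.75) ≈ 2.4671

k_gold ≈ 2.47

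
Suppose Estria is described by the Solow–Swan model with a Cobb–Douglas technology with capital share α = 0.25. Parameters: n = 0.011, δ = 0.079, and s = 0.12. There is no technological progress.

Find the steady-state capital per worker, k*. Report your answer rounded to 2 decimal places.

In steady state, investment equals break-even investment: s·k^α = (n + δ)·k.
Dividing both sides by k: k^(1−α) = s / (n + δ).
k^0.75 = 0.12 / (0.011 + 0.079) = 0.12 / 0.090 = 1.3333
k* = 1.3333^(1/0.75) ≈ 1.4675

k* = 1.47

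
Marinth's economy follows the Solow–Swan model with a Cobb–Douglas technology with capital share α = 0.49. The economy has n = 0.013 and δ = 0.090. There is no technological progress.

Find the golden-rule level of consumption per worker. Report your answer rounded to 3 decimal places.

At the golden rule, f'(k) = n + δ, so α·k^(α−1) = n + δ and k_gold = (α/(n + δ))^(1/(1−α)).
k_gold = (0.49/0.103)^(1/0.51) = 4.7573^1.9608 ≈ 21.2897
c_gold = f(k_gold) − (n + δ)·k_gold = 4.4751 − 0.103×21.2897 ≈ 2.2823

c_gold ≈ 2.282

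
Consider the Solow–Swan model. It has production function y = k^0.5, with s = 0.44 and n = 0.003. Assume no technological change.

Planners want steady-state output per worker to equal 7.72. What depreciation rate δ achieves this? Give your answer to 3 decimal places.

δ ≈ 0.054

At the steady state, Δk = 0, so s·k^α = (n + δ)·k.
Since y* = [s/(n + δ)]^(α/(1−α)), we have s/(n + δ) = (y*)^((1−α)/α) = 7.72^1 = 7.7200.
Therefore n + δ = s / 7.7200 = 0.44 / 7.7200 = 0.0570, so δ = 0.0570 − 0.003 = 0.0540.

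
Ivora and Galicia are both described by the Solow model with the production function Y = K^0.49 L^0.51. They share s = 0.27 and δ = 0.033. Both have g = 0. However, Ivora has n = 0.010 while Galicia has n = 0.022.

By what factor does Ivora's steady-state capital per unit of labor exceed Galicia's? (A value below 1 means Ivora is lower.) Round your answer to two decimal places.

Steady-state k* = [s/(n + δ)]^(1/(1−α)), so the ratio is [ (s_I/(n + δ)_I) / (s_G/(n + δ)_G) ]^1.9608.
s_I/(n + δ)_I = 0.27/0.043 = 6.2791; s_G/(n + δ)_G = 0.27/0.055 = 4.9091.
Ratio = (6.2791/4.9091)^1.9608 = 1.2791^1.9608 ≈ 1.6204

ratio ≈ 1.62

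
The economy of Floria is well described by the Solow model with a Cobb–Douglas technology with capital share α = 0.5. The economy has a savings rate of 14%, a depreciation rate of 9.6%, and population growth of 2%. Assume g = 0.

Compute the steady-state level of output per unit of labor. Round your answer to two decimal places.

y* = 1.21

At the steady state, Δk = 0, so s·k^α = (n + δ)·k.
Rearranging, k^(1−α) = s / (n + δ).
k^0.5 = 0.14 / (0.020 + 0.096) = 0.14 / 0.116 = 1.2069
k* = 1.2069^(1/0.5) ≈ 1.4566
y* = (k*)^α = 1.4566^0.5 ≈ 1.2069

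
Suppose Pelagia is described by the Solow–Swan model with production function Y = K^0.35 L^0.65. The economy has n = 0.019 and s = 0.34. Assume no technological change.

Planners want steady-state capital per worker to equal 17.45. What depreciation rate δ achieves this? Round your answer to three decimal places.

Steady state requires s·f(k) = (n + δ)·k, i.e. s·k^α = (n + δ)·k.
So s / (n + δ) = (k*)^(1−α) = 17.45^0.65 = 6.4146.
Therefore n + δ = s / 6.4146 = 0.34 / 6.4146 = 0.0530, so δ = 0.0530 − 0.019 = 0.0340.

δ ≈ 0.034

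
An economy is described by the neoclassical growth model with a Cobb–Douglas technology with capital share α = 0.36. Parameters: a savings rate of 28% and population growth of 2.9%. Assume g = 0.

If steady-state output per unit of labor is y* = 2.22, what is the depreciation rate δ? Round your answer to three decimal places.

In steady state, investment equals break-even investment: s·k^α = (n + δ)·k.
Since y* = [s/(n + δ)]^(α/(1−α)), we have s/(n + δ) = (y*)^((1−α)/α) = 2.22^1.7778 = 4.1281.
Therefore n + δ = s / 4.1281 = 0.28 / 4.1281 = 0.0678, so δ = 0.0678 − 0.029 = 0.0388.

δ ≈ 0.039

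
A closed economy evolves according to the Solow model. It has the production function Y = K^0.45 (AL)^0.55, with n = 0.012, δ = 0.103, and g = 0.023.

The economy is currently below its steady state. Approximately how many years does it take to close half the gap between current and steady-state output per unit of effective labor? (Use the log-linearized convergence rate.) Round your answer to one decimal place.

about 9.1 years

Near the steady state the convergence rate is λ = (1 − α)(n + g + δ).
λ = (1 − 0.45) × 0.138 = 0.55 × 0.138 = 0.0759
Half-life = ln 2 / λ = 0.6931 / 0.0759 ≈ 9.13 years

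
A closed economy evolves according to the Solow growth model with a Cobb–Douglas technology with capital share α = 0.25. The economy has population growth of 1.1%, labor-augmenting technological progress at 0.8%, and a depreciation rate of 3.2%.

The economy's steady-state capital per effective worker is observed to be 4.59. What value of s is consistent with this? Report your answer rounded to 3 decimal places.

s ≈ 0.160

In steady state, investment equals break-even investment: s·k^α = (n + g + δ)·k.
So s / (n + g + δ) = (k*)^(1−α) = 4.59^0.75 = 3.1359.
Therefore s = 3.1359 × (n + g + δ) = 3.1359 × 0.051 = 0.1599.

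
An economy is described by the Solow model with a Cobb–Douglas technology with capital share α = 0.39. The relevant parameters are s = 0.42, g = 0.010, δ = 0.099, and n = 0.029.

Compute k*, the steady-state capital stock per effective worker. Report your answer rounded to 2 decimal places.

At the steady state, Δk = 0, so s·k^α = (n + g + δ)·k.
Dividing both sides by k: k^(1−α) = s / (n + g + δ).
k^0.61 = 0.42 / (0.029 + 0.010 + 0.099) = 0.42 / 0.138 = 3.0435
k* = 3.0435^(1/0.61) ≈ 6.2003

k* ≈ 6.20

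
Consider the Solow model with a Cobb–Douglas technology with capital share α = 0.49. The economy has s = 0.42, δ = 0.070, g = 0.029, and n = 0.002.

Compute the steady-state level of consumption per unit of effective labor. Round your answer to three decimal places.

At the steady state, Δk = 0, so s·k^α = (n + g + δ)·k.
Rearranging, k^(1−α) = s / (n + g + δ).
k^0.51 = 0.42 / (0.002 + 0.029 + 0.070) = 0.42 / 0.101 = 4.1584
k* = 4.1584^(1/0.51) ≈ 16.3524
y* = (k*)^α = 16.3524^0.49 ≈ 3.9324
c* = (1 − s)·y* = (1 − 0.42) × 3.9324 ≈ 2.2808

c* = 2.281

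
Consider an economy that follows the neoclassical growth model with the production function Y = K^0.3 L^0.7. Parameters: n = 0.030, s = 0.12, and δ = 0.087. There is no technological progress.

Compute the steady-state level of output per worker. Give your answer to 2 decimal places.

Steady state requires s·f(k) = (n + δ)·k, i.e. s·k^α = (n + δ)·k.
Rearranging, k^(1−α) = s / (n + δ).
k^0.7 = 0.12 / (0.030 + 0.087) = 0.12 / 0.117 = 1.0256
k* = 1.0256^(1/0.7) ≈ 1.0368
y* = (k*)^α = 1.0368^0.3 ≈ 1.0109

y* ≈ 1.01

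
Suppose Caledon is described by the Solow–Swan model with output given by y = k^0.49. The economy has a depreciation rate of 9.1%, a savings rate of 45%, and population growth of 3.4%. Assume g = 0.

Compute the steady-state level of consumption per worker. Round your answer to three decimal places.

Steady state requires s·f(k) = (n + δ)·k, i.e. s·k^α = (n + δ)·k.
Rearranging, k^(1−α) = s / (n + δ).
k^0.51 = 0.45 / (0.034 + 0.091) = 0.45 / 0.125 = 3.6000
k* = 3.6000^(1/0.51) ≈ 12.3251
y* = (k*)^α = 12.3251^0.49 ≈ 3.4236
c* = (1 − s)·y* = (1 − 0.45) × 3.4236 ≈ 1.8830

c* ≈ 1.883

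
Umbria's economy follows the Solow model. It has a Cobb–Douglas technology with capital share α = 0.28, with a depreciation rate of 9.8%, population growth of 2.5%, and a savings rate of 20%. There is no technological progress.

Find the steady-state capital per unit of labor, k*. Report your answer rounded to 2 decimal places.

k* = 1.96

At the steady state, Δk = 0, so s·k^α = (n + δ)·k.
Rearranging, k^(1−α) = s / (n + δ).
k^0.72 = 0.20 / (0.025 + 0.098) = 0.20 / 0.123 = 1.6260
k* = 1.6260^(1/0.72) ≈ 1.9644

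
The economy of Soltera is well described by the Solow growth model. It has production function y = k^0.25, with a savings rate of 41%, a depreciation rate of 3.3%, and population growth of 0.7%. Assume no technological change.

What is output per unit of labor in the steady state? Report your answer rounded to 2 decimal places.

y* ≈ 2.17

At the steady state, Δk = 0, so s·k^α = (n + δ)·k.
Dividing both sides by k: k^(1−α) = s / (n + δ).
k^0.75 = 0.41 / (0.007 + 0.033) = 0.41 / 0.040 = 10.2500
k* = 10.2500^(1/0.75) ≈ 22.2655
y* = (k*)^α = 22.2655^0.25 ≈ 2.1722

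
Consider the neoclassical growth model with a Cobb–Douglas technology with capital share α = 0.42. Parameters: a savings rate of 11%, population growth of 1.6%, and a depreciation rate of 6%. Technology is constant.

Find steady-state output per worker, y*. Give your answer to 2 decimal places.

y* = 1.31

Steady state requires s·f(k) = (n + δ)·k, i.e. s·k^α = (n + δ)·k.
Dividing both sides by k: k^(1−α) = s / (n + δ).
k^0.58 = 0.11 / (0.016 + 0.060) = 0.11 / 0.076 = 1.4474
k* = 1.4474^(1/0.58) ≈ 1.8918
y* = (k*)^α = 1.8918^0.42 ≈ 1.3070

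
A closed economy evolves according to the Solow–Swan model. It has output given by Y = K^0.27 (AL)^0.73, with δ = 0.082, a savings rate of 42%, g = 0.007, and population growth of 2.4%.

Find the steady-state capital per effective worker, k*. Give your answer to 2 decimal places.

At the steady state, Δk = 0, so s·k^α = (n + g + δ)·k.
Dividing both sides by k: k^(1−α) = s / (n + g + δ).
k^0.73 = 0.42 / (0.024 + 0.007 + 0.082) = 0.42 / 0.113 = 3.7168
k* = 3.7168^(1/0.73) ≈ 6.0402

k* = 6.04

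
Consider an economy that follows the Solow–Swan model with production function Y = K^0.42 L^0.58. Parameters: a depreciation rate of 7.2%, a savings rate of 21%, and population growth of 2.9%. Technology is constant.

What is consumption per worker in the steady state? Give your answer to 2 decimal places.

c* ≈ 1.34

In steady state, investment equals break-even investment: s·k^α = (n + δ)·k.
Dividing both sides by k: k^(1−α) = s / (n + δ).
k^0.58 = 0.21 / (0.029 + 0.072) = 0.21 / 0.101 = 2.0792
k* = 2.0792^(1/0.58) ≈ 3.5326
y* = (k*)^α = 3.5326^0.42 ≈ 1.6990
c* = (1 − s)·y* = (1 − 0.21) × 1.6990 ≈ 1.3422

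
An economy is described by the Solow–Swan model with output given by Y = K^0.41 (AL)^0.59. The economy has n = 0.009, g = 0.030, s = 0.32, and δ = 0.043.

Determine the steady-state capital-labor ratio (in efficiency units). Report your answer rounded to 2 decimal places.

Steady state requires s·f(k) = (n + g + δ)·k, i.e. s·k^α = (n + g + δ)·k.
Dividing both sides by k: k^(1−α) = s / (n + g + δ).
k^0.59 = 0.32 / (0.009 + 0.030 + 0.043) = 0.32 / 0.082 = 3.9024
k* = 3.9024^(1/0.59) ≈ 10.0521

k* = 10.05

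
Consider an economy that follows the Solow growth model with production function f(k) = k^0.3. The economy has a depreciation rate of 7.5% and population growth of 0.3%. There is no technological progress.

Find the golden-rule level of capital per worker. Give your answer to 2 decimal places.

The golden rule sets f'(k) = n + δ, i.e. α·k^(α−1) = n + δ.
So k^(1−α) = α / (n + δ) = 0.3 / 0.078 = 3.8462.
k_gold = 3.8462^(1/0.7) ≈ 6.8511

k_gold ≈ 6.85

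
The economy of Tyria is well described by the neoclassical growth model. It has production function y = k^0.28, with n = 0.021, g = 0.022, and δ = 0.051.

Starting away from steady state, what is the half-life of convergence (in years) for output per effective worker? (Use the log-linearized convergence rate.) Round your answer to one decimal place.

half-life ≈ 10.2 years

Near the steady state the convergence rate is λ = (1 − α)(n + g + δ).
λ = (1 − 0.28) × 0.094 = 0.72 × 0.094 = 0.06768
Half-life = ln 2 / λ = 0.6931 / 0.06768 ≈ 10.24 years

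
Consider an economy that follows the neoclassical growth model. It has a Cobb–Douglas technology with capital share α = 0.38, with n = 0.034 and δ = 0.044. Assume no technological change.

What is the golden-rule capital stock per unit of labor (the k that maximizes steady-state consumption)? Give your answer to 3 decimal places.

k_gold ≈ 12.858

The golden rule sets f'(k) = n + δ, i.e. α·k^(α−1) = n + δ.
So k^(1−α) = α / (n + δ) = 0.38 / 0.078 = 4.8718.
k_gold = 4.8718^(1/0.62) ≈ 12.8581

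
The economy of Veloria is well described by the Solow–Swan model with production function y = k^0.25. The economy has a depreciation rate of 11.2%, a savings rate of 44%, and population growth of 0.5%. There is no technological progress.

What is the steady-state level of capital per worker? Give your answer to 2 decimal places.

At the steady state, Δk = 0, so s·k^α = (n + δ)·k.
Dividing both sides by k: k^(1−α) = s / (n + δ).
k^0.75 = 0.44 / (0.005 + 0.112) = 0.44 / 0.117 = 3.7607
k* = 3.7607^(1/0.75) ≈ 5.8482

k* ≈ 5.85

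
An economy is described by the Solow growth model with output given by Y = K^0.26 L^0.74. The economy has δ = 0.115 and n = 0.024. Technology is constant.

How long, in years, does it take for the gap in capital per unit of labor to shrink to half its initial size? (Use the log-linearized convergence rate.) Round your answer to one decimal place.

Near the steady state the convergence rate is λ = (1 − α)(n + δ).
λ = (1 − 0.26) × 0.139 = 0.74 × 0.139 = 0.10286
Half-life = ln 2 / λ = 0.6931 / 0.10286 ≈ 6.74 years

about 6.7 years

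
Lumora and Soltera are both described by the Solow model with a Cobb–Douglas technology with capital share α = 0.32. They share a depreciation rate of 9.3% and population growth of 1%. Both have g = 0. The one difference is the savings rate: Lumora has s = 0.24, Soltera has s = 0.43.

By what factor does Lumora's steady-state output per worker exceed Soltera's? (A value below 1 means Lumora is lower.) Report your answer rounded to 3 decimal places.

Steady-state y* = [s/(n + δ)]^(α/(1−α)), so the ratio is [ (s_L/(n + δ)_L) / (s_S/(n + δ)_S) ]^0.4706.
s_L/(n + δ)_L = 0.24/0.103 = 2.3301; s_S/(n + δ)_S = 0.43/0.103 = 4.1748.
Ratio = (2.3301/4.1748)^0.4706 = 0.5581^0.4706 ≈ 0.7600

ratio ≈ 0.760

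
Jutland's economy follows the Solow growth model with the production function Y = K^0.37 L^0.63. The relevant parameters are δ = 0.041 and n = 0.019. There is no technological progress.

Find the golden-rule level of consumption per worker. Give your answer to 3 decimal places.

At the golden rule, f'(k) = n + δ, so α·k^(α−1) = n + δ and k_gold = (α/(n + δ))^(1/(1−α)).
k_gold = (0.37/0.060)^(1/0.63) = 6.1667^1.5873 ≈ 17.9494
c_gold = f(k_gold) − (n + δ)·k_gold = 2.9107 − 0.060×17.9494 ≈ 1.8337

c_gold ≈ 1.834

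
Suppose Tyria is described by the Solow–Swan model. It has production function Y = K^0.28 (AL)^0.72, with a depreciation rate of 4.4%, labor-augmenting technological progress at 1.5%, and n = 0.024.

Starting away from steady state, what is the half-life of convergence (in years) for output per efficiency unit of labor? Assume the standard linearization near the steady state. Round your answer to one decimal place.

about 11.6 years

Near the steady state the convergence rate is λ = (1 − α)(n + g + δ).
λ = (1 − 0.28) × 0.083 = 0.72 × 0.083 = 0.05976
Half-life = ln 2 / λ = 0.6931 / 0.05976 ≈ 11.60 years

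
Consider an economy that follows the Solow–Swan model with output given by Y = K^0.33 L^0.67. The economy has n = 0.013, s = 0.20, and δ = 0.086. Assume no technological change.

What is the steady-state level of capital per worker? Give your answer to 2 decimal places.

At the steady state, Δk = 0, so s·k^α = (n + δ)·k.
Dividing both sides by k: k^(1−α) = s / (n + δ).
k^0.67 = 0.20 / (0.013 + 0.086) = 0.20 / 0.099 = 2.0202
k* = 2.0202^(1/0.67) ≈ 2.8564

k* = 2.86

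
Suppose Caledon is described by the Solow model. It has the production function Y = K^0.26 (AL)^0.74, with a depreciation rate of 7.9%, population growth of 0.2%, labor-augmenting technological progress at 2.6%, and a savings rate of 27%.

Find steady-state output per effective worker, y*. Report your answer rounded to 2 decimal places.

Steady state requires s·f(k) = (n + g + δ)·k, i.e. s·k^α = (n + g + δ)·k.
Dividing both sides by k: k^(1−α) = s / (n + g + δ).
k^0.74 = 0.27 / (0.002 + 0.026 + 0.079) = 0.27 / 0.107 = 2.5234
k* = 2.5234^(1/0.74) ≈ 3.4932
y* = (k*)^α = 3.4932^0.26 ≈ 1.3843

y* ≈ 1.38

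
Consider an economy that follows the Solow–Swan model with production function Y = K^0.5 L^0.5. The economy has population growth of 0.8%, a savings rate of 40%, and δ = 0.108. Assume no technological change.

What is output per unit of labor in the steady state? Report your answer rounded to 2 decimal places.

y* ≈ 3.45

At the steady state, Δk = 0, so s·k^α = (n + δ)·k.
Rearranging, k^(1−α) = s / (n + δ).
k^0.5 = 0.40 / (0.008 + 0.108) = 0.40 / 0.116 = 3.4483
k* = 3.4483^(1/0.5) ≈ 11.8908
y* = (k*)^α = 11.8908^0.5 ≈ 3.4483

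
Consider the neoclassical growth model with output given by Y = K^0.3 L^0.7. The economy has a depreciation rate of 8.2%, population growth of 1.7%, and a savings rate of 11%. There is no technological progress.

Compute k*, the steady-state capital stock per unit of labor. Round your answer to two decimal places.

k* = 1.16

In steady state, investment equals break-even investment: s·k^α = (n + δ)·k.
Dividing both sides by k: k^(1−α) = s / (n + δ).
k^0.7 = 0.11 / (0.017 + 0.082) = 0.11 / 0.099 = 1.1111
k* = 1.1111^(1/0.7) ≈ 1.1624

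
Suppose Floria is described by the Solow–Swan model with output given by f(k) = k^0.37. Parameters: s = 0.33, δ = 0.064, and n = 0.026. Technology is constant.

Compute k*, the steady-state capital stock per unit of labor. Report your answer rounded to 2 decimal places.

At the steady state, Δk = 0, so s·k^α = (n + δ)·k.
Rearranging, k^(1−α) = s / (n + δ).
k^0.63 = 0.33 / (0.026 + 0.064) = 0.33 / 0.090 = 3.6667
k* = 3.6667^(1/0.63) ≈ 7.8646

k* ≈ 7.86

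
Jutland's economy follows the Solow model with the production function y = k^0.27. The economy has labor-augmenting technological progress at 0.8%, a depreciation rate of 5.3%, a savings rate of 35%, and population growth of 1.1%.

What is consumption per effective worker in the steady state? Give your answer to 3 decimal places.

At the steady state, Δk = 0, so s·k^α = (n + g + δ)·k.
Rearranging, k^(1−α) = s / (n + g + δ).
k^0.73 = 0.35 / (0.011 + 0.008 + 0.053) = 0.35 / 0.072 = 4.8611
k* = 4.8611^(1/0.73) ≈ 8.7243
y* = (k*)^α = 8.7243^0.27 ≈ 1.7947
c* = (1 − s)·y* = (1 − 0.35) × 1.7947 ≈ 1.1666

c* = 1.167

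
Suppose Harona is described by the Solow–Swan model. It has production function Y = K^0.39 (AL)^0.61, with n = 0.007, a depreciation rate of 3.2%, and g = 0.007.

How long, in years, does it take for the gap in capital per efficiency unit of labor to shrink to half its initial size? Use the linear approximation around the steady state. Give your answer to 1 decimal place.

Near the steady state the convergence rate is λ = (1 − α)(n + g + δ).
λ = (1 − 0.39) × 0.046 = 0.61 × 0.046 = 0.02806
Half-life = ln 2 / λ = 0.6931 / 0.02806 ≈ 24.70 years

half-life ≈ 24.7 years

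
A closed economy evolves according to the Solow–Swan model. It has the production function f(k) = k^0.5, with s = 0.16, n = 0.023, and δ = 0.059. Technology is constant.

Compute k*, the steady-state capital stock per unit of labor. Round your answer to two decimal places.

At the steady state, Δk = 0, so s·k^α = (n + δ)·k.
Dividing both sides by k: k^(1−α) = s / (n + δ).
k^0.5 = 0.16 / (0.023 + 0.059) = 0.16 / 0.082 = 1.9512
k* = 1.9512^(1/0.5) ≈ 3.8072

k* ≈ 3.81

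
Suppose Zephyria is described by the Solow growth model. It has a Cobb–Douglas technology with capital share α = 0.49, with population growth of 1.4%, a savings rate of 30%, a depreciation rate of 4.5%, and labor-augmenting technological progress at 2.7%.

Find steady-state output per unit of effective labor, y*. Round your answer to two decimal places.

In steady state, investment equals break-even investment: s·k^α = (n + g + δ)·k.
Dividing both sides by k: k^(1−α) = s / (n + g + δ).
k^0.51 = 0.30 / (0.014 + 0.027 + 0.045) = 0.30 / 0.086 = 3.4884
k* = 3.4884^(1/0.51) ≈ 11.5871
y* = (k*)^α = 11.5871^0.49 ≈ 3.3216

y* ≈ 3.32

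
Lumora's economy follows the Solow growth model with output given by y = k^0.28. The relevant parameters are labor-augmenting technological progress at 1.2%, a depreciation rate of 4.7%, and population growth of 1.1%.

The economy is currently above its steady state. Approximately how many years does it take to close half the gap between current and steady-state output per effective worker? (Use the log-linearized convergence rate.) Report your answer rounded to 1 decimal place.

Near the steady state the convergence rate is λ = (1 − α)(n + g + δ).
λ = (1 − 0.28) × 0.070 = 0.72 × 0.070 = 0.0504
Half-life = ln 2 / λ = 0.6931 / 0.0504 ≈ 13.75 years

half-life ≈ 13.8 years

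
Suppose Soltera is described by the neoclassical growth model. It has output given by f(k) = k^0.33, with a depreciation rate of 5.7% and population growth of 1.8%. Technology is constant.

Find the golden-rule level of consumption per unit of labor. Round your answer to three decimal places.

At the golden rule, f'(k) = n + δ, so α·k^(α−1) = n + δ and k_gold = (α/(n + δ))^(1/(1−α)).
k_gold = (0.33/0.075)^(1/0.67) = 4.4000^1.4925 ≈ 9.1275
c_gold = f(k_gold) − (n + δ)·k_gold = 2.0745 − 0.075×9.1275 ≈ 1.3899

c_gold ≈ 1.390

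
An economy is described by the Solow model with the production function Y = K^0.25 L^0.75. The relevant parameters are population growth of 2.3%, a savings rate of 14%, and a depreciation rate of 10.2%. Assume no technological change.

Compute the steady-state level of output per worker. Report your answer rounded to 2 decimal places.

y* = 1.04

At the steady state, Δk = 0, so s·k^α = (n + δ)·k.
Rearranging, k^(1−α) = s / (n + δ).
k^0.75 = 0.14 / (0.023 + 0.102) = 0.14 / 0.125 = 1.1200
k* = 1.1200^(1/0.75) ≈ 1.1631
y* = (k*)^α = 1.1631^0.25 ≈ 1.0385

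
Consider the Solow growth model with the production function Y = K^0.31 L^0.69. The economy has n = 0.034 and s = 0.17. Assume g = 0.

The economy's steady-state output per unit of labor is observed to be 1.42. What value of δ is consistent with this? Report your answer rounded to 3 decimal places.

δ ≈ 0.044

Steady state requires s·f(k) = (n + δ)·k, i.e. s·k^α = (n + δ)·k.
Since y* = [s/(n + δ)]^(α/(1−α)), we have s/(n + δ) = (y*)^((1−α)/α) = 1.42^2.2258 = 2.1825.
Therefore n + δ = s / 2.1825 = 0.17 / 2.1825 = 0.0779, so δ = 0.0779 − 0.034 = 0.0439.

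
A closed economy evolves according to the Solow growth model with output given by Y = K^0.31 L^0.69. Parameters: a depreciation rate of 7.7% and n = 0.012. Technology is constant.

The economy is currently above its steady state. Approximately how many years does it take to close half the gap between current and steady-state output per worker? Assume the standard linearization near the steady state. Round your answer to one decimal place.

Near the steady state the convergence rate is λ = (1 − α)(n + δ).
λ = (1 − 0.31) × 0.089 = 0.69 × 0.089 = 0.06141
Half-life = ln 2 / λ = 0.6931 / 0.06141 ≈ 11.29 years

half-life ≈ 11.3 years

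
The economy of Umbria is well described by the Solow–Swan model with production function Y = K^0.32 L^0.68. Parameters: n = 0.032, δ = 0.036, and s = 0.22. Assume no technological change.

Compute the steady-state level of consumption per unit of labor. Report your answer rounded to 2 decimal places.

c* ≈ 1.36

At the steady state, Δk = 0, so s·k^α = (n + δ)·k.
Dividing both sides by k: k^(1−α) = s / (n + δ).
k^0.68 = 0.22 / (0.032 + 0.036) = 0.22 / 0.068 = 3.2353
k* = 3.2353^(1/0.68) ≈ 5.6218
y* = (k*)^α = 5.6218^0.32 ≈ 1.7376
c* = (1 − s)·y* = (1 − 0.22) × 1.7376 ≈ 1.3553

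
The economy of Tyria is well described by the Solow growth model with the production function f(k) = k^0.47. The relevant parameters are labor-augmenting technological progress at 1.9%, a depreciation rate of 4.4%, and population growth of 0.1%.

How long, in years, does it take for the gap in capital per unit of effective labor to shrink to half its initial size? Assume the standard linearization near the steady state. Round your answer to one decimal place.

t_½ ≈ 20.4 years

Near the steady state the convergence rate is λ = (1 − α)(n + g + δ).
λ = (1 − 0.47) × 0.064 = 0.53 × 0.064 = 0.03392
Half-life = ln 2 / λ = 0.6931 / 0.03392 ≈ 20.43 years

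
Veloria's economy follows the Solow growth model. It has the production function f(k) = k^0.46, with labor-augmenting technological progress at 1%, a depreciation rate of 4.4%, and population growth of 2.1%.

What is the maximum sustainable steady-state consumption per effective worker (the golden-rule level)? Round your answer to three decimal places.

c_gold ≈ 2.532

At the golden rule, f'(k) = n + g + δ, so α·k^(α−1) = n + g + δ and k_gold = (α/(n + g + δ))^(1/(1−α)).
k_gold = (0.46/0.075)^(1/0.54) = 6.1333^1.8519 ≈ 28.7562
c_gold = f(k_gold) − (n + g + δ)·k_gold = 4.6883 − 0.075×28.7562 ≈ 2.5316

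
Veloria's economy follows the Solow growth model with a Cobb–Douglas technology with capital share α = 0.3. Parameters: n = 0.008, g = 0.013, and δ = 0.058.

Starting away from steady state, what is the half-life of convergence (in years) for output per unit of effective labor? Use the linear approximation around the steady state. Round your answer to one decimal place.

Near the steady state the convergence rate is λ = (1 − α)(n + g + δ).
λ = (1 − 0.3) × 0.079 = 0.7 × 0.079 = 0.0553
Half-life = ln 2 / λ = 0.6931 / 0.0553 ≈ 12.53 years

about 12.5 years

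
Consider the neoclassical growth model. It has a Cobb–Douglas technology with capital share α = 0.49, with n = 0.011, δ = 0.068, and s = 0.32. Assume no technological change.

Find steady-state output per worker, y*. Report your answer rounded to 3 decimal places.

In steady state, investment equals break-even investment: s·k^α = (n + δ)·k.
Rearranging, k^(1−α) = s / (n + δ).
k^0.51 = 0.32 / (0.011 + 0.068) = 0.32 / 0.079 = 4.0506
k* = 4.0506^(1/0.51) ≈ 15.5315
y* = (k*)^α = 15.5315^0.49 ≈ 3.8344

y* ≈ 3.834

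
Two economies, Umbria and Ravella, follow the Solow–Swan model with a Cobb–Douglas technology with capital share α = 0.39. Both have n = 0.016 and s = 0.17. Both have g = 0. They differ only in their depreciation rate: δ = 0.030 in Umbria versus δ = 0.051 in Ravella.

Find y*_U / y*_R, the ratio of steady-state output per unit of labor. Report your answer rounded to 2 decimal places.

Steady-state y* = [s/(n + δ)]^(α/(1−α)), so the ratio is [ (s_U/(n + δ)_U) / (s_R/(n + δ)_R) ]^0.6393.
s_U/(n + δ)_U = 0.17/0.046 = 3.6957; s_R/(n + δ)_R = 0.17/0.067 = 2.5373.
Ratio = (3.6957/2.5373)^0.6393 = 1.4565^0.6393 ≈ 1.2718

ratio ≈ 1.27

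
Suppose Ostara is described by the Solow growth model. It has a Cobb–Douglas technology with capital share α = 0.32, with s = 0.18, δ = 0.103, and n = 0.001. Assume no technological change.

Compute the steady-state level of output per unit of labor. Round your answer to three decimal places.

Steady state requires s·f(k) = (n + δ)·k, i.e. s·k^α = (n + δ)·k.
Rearranging, k^(1−α) = s / (n + δ).
k^0.68 = 0.18 / (0.001 + 0.103) = 0.18 / 0.104 = 1.7308
k* = 1.7308^(1/0.68) ≈ 2.2406
y* = (k*)^α = 2.2406^0.32 ≈ 1.2945

y* = 1.295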